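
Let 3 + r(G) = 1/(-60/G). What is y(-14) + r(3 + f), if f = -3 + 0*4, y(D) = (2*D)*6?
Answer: -171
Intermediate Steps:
y(D) = 12*D
f = -3 (f = -3 + 0 = -3)
r(G) = -3 - G/60 (r(G) = -3 + 1/(-60/G) = -3 - G/60)
y(-14) + r(3 + f) = 12*(-14) + (-3 - (3 - 3)/60) = -168 + (-3 - 1/60*0) = -168 + (-3 + 0) = -168 - 3 = -171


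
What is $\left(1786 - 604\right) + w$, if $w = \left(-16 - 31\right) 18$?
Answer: $336$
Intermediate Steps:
$w = -846$ ($w = \left(-16 - 31\right) 18 = \left(-47\right) 18 = -846$)
$\left(1786 - 604\right) + w = \left(1786 - 604\right) - 846 = 1182 - 846 = 336$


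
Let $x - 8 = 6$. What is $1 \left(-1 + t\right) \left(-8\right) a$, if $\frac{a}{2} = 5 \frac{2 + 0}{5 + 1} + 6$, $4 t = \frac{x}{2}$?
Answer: $-92$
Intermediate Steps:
$x = 14$ ($x = 8 + 6 = 14$)
$t = \frac{7}{4}$ ($t = \frac{14 \cdot \frac{1}{2}}{4} = \frac{1}{4} \cdot 7 = \frac{7}{4} \approx 1.75$)
$a = \frac{46}{3}$ ($a = 2 \left(5 \frac{2 + 0}{5 + 1} + 6\right) = 2 \left(5 \cdot \frac{2}{6} + 6\right) = 2 \left(5 \cdot 2 \cdot \frac{1}{6} + 6\right) = 2 \left(5 \cdot \frac{1}{3} + 6\right) = 2 \left(\frac{5}{3} + 6\right) = 2 \cdot \frac{23}{3} = \frac{46}{3} \approx 15.333$)
$1 \left(-1 + t\right) \left(-8\right) a = 1 \left(-1 + \frac{7}{4}\right) \left(-8\right) \frac{46}{3} = 1 \cdot \frac{3}{4} \left(-8\right) \frac{46}{3} = \frac{3}{4} \left(-8\right) \frac{46}{3} = \left(-6\right) \frac{46}{3} = -92$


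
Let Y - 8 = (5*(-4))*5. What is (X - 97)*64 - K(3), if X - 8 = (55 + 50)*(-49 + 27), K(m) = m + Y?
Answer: -153447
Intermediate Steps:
Y = -92 (Y = 8 + (5*(-4))*5 = 8 - 20*5 = 8 - 100 = -92)
K(m) = -92 + m (K(m) = m - 92 = -92 + m)
X = -2302 (X = 8 + (55 + 50)*(-49 + 27) = 8 + 105*(-22) = 8 - 2310 = -2302)
(X - 97)*64 - K(3) = (-2302 - 97)*64 - (-92 + 3) = -2399*64 - 1*(-89) = -153536 + 89 = -153447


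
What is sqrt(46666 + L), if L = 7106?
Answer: 2*sqrt(13443) ≈ 231.89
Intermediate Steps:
sqrt(46666 + L) = sqrt(46666 + 7106) = sqrt(53772) = 2*sqrt(13443)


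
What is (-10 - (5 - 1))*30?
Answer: -420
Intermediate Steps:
(-10 - (5 - 1))*30 = (-10 - 1*4)*30 = (-10 - 4)*30 = -14*30 = -420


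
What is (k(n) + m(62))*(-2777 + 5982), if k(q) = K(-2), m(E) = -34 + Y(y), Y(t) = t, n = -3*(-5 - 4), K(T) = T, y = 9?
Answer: -86535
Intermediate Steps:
n = 27 (n = -3*(-9) = 27)
m(E) = -25 (m(E) = -34 + 9 = -25)
k(q) = -2
(k(n) + m(62))*(-2777 + 5982) = (-2 - 25)*(-2777 + 5982) = -27*3205 = -86535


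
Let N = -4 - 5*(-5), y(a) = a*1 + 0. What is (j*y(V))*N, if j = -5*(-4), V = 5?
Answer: 2100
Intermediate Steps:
y(a) = a (y(a) = a + 0 = a)
N = 21 (N = -4 + 25 = 21)
j = 20
(j*y(V))*N = (20*5)*21 = 100*21 = 2100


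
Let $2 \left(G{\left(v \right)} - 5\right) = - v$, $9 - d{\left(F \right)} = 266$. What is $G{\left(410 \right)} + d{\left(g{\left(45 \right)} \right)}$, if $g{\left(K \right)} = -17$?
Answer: $-457$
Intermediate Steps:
$d{\left(F \right)} = -257$ ($d{\left(F \right)} = 9 - 266 = -257$)
$G{\left(v \right)} = 5 - \frac{v}{2}$ ($G{\left(v \right)} = 5 + \frac{\left(-1\right) v}{2} = 5 - \frac{v}{2}$)
$G{\left(410 \right)} + d{\left(g{\left(45 \right)} \right)} = \left(5 - 205\right) - 257 = -200 - 257 = -457$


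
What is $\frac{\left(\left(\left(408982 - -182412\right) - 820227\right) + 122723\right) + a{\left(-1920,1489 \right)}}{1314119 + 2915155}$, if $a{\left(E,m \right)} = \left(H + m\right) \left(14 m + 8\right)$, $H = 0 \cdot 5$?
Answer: $\frac{15472748}{2114637} \approx 7.317$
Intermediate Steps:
$H = 0$
$a{\left(E,m \right)} = m \left(8 + 14 m\right)$ ($a{\left(E,m \right)} = \left(0 + m\right) \left(14 m + 8\right) = m \left(8 + 14 m\right)$)
$\frac{\left(\left(\left(408982 - -182412\right) - 820227\right) + 122723\right) + a{\left(-1920,1489 \right)}}{1314119 + 2915155} = \frac{\left(\left(\left(408982 - -182412\right) - 820227\right) + 122723\right) + 2 \cdot 1489 \left(4 + 7 \cdot 1489\right)}{1314119 + 2915155} = \frac{\left(\left(\left(408982 + 182412\right) - 820227\right) + 122723\right) + 2 \cdot 1489 \left(4 + 10423\right)}{4229274} = \left(\left(\left(591394 - 820227\right) + 122723\right) + 2 \cdot 1489 \cdot 10427\right) \frac{1}{4229274} = \left(\left(-228833 + 122723\right) + 31051606\right) \frac{1}{4229274} = \left(-106110 + 31051606\right) \frac{1}{4229274} = 30945496 \cdot \frac{1}{4229274} = \frac{15472748}{2114637}$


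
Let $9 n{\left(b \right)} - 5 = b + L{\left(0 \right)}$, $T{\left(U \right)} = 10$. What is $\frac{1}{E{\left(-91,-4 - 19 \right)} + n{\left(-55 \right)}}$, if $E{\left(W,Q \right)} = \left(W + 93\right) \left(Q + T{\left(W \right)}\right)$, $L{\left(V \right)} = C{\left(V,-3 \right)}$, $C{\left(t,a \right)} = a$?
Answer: $- \frac{9}{287} \approx -0.031359$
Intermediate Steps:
$L{\left(V \right)} = -3$
$E{\left(W,Q \right)} = \left(10 + Q\right) \left(93 + W\right)$ ($E{\left(W,Q \right)} = \left(W + 93\right) \left(Q + 10\right) = \left(93 + W\right) \left(10 + Q\right) = \left(10 + Q\right) \left(93 + W\right)$)
$n{\left(b \right)} = \frac{2}{9} + \frac{b}{9}$ ($n{\left(b \right)} = \frac{5}{9} + \frac{b - 3}{9} = \frac{5}{9} + \frac{-3 + b}{9} = \frac{5}{9} + \left(- \frac{1}{3} + \frac{b}{9}\right) = \frac{2}{9} + \frac{b}{9}$)
$\frac{1}{E{\left(-91,-4 - 19 \right)} + n{\left(-55 \right)}} = \frac{1}{\left(930 + 10 \left(-91\right) + 93 \left(-4 - 19\right) + \left(-4 - 19\right) \left(-91\right)\right) + \left(\frac{2}{9} + \frac{1}{9} \left(-55\right)\right)} = \frac{1}{\left(930 - 910 + 93 \left(-4 - 19\right) + \left(-4 - 19\right) \left(-91\right)\right) + \left(\frac{2}{9} - \frac{55}{9}\right)} = \frac{1}{\left(930 - 910 + 93 \left(-23\right) - -2093\right) - \frac{53}{9}} = \frac{1}{\left(930 - 910 - 2139 + 2093\right) - \frac{53}{9}} = \frac{1}{-26 - \frac{53}{9}} = \frac{1}{- \frac{287}{9}} = - \frac{9}{287}$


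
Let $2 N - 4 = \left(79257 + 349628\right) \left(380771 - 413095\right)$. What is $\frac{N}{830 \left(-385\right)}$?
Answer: $\frac{3465819684}{159775} \approx 21692.0$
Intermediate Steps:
$N = -6931639368$ ($N = 2 + \frac{\left(79257 + 349628\right) \left(380771 - 413095\right)}{2} = 2 + \frac{428885 \left(-32324\right)}{2} = 2 + \frac{1}{2} \left(-13863278740\right) = 2 - 6931639370 = -6931639368$)
$\frac{N}{830 \left(-385\right)} = - \frac{6931639368}{830 \left(-385\right)} = - \frac{6931639368}{-319550} = \left(-6931639368\right) \left(- \frac{1}{319550}\right) = \frac{3465819684}{159775}$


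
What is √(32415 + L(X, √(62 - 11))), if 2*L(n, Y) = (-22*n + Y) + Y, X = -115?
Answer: √(33680 + √51) ≈ 183.54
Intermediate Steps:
L(n, Y) = Y - 11*n (L(n, Y) = ((-22*n + Y) + Y)/2 = ((Y - 22*n) + Y)/2 = (-22*n + 2*Y)/2 = Y - 11*n)
√(32415 + L(X, √(62 - 11))) = √(32415 + (√(62 - 11) - 11*(-115))) = √(32415 + (√51 + 1265)) = √(32415 + (1265 + √51)) = √(33680 + √51)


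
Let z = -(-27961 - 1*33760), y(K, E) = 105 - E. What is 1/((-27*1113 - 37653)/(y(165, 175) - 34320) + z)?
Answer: 17195/1061326447 ≈ 1.6201e-5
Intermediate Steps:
z = 61721 (z = -(-27961 - 33760) = -1*(-61721) = 61721)
1/((-27*1113 - 37653)/(y(165, 175) - 34320) + z) = 1/((-27*1113 - 37653)/((105 - 1*175) - 34320) + 61721) = 1/((-30051 - 37653)/((105 - 175) - 34320) + 61721) = 1/(-67704/(-70 - 34320) + 61721) = 1/(-67704/(-34390) + 61721) = 1/(-67704*(-1/34390) + 61721) = 1/(33852/17195 + 61721) = 1/(1061326447/17195) = 17195/1061326447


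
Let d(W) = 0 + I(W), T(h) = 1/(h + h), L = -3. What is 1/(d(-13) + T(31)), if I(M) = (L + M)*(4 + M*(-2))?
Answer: -62/29759 ≈ -0.0020834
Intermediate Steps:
T(h) = 1/(2*h)
I(M) = (-3 + M)*(4 - 2*M) (I(M) = (-3 + M)*(4 + M*(-2)) = (-3 + M)*(4 - 2*M))
d(W) = -12 - 2*W**2 + 10*W (d(W) = 0 + (-12 - 2*W**2 + 10*W) = -12 - 2*W**2 + 10*W)
1/(d(-13) + T(31)) = 1/((-12 - 2*(-13)**2 + 10*(-13)) + (1/2)/31) = 1/((-12 - 2*169 - 130) + (1/2)*(1/31)) = 1/((-12 - 338 - 130) + 1/62) = 1/(-480 + 1/62) = 1/(-29759/62) = -62/29759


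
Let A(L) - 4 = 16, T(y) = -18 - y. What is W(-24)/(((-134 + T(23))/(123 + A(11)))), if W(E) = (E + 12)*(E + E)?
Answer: -82368/175 ≈ -470.67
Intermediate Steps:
A(L) = 20 (A(L) = 4 + 16 = 20)
W(E) = 2*E*(12 + E) (W(E) = (12 + E)*(2*E) = 2*E*(12 + E))
W(-24)/(((-134 + T(23))/(123 + A(11)))) = (2*(-24)*(12 - 24))/(((-134 + (-18 - 1*23))/(123 + 20))) = (2*(-24)*(-12))/(((-134 + (-18 - 23))/143)) = 576/(((-134 - 41)*(1/143))) = 576/((-175*1/143)) = 576/(-175/143) = 576*(-143/175) = -82368/175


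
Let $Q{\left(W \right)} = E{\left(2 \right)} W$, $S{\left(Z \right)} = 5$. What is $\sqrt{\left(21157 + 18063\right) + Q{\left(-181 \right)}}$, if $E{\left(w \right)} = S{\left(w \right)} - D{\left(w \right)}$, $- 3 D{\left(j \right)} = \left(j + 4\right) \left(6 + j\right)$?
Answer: $\sqrt{35419} \approx 188.2$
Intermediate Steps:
$D{\left(j \right)} = - \frac{\left(4 + j\right) \left(6 + j\right)}{3}$ ($D{\left(j \right)} = - \frac{\left(j + 4\right) \left(6 + j\right)}{3} = - \frac{\left(4 + j\right) \left(6 + j\right)}{3}$)
$E{\left(w \right)} = 13 + \frac{w^{2}}{3} + \frac{10 w}{3}$ ($E{\left(w \right)} = 5 - \left(-8 - \frac{10 w}{3} - \frac{w^{2}}{3}\right) = 5 + \left(8 + \frac{w^{2}}{3} + \frac{10 w}{3}\right) = 13 + \frac{w^{2}}{3} + \frac{10 w}{3}$)
$Q{\left(W \right)} = 21 W$ ($Q{\left(W \right)} = \left(13 + \frac{2^{2}}{3} + \frac{10}{3} \cdot 2\right) W = \left(13 + \frac{1}{3} \cdot 4 + \frac{20}{3}\right) W = \left(13 + \frac{4}{3} + \frac{20}{3}\right) W = 21 W$)
$\sqrt{\left(21157 + 18063\right) + Q{\left(-181 \right)}} = \sqrt{\left(21157 + 18063\right) + 21 \left(-181\right)} = \sqrt{39220 - 3801} = \sqrt{35419}$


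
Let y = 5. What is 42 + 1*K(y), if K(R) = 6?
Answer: 48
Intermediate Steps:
42 + 1*K(y) = 42 + 1*6 = 42 + 6 = 48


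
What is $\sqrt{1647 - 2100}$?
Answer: $i \sqrt{453} \approx 21.284 i$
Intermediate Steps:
$\sqrt{1647 - 2100} = \sqrt{-453} = i \sqrt{453}$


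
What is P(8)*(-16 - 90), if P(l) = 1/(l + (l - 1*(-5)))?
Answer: -106/21 ≈ -5.0476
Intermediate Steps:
P(l) = 1/(5 + 2*l) (P(l) = 1/(l + (l + 5)) = 1/(l + (5 + l)) = 1/(5 + 2*l))
P(8)*(-16 - 90) = (-16 - 90)/(5 + 2*8) = -106/(5 + 16) = -106/21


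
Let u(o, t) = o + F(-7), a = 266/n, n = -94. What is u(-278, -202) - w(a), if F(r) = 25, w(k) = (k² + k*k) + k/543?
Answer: -322674214/1199487 ≈ -269.01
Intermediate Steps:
a = -133/47 (a = 266/(-94) = 266*(-1/94) = -133/47 ≈ -2.8298)
w(k) = 2*k² + k/543 (w(k) = (k² + k²) + k*(1/543) = 2*k² + k/543)
u(o, t) = 25 + o (u(o, t) = o + 25 = 25 + o)
u(-278, -202) - w(a) = (25 - 278) - (-133)*(1 + 1086*(-133/47))/(543*47) = -253 - (-133)*(1 - 144438/47)/(543*47) = -253 - (-133)*(-144391)/(543*47*47) = -253 - 1*19204003/1199487 = -253 - 19204003/1199487 = -322674214/1199487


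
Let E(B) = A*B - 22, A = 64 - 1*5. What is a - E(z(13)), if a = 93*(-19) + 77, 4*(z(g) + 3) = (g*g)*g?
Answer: -135587/4 ≈ -33897.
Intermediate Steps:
A = 59 (A = 64 - 5 = 59)
z(g) = -3 + g³/4 (z(g) = -3 + ((g*g)*g)/4 = -3 + (g²*g)/4 = -3 + g³/4)
E(B) = -22 + 59*B (E(B) = 59*B - 22 = -22 + 59*B)
a = -1690 (a = -1767 + 77 = -1690)
a - E(z(13)) = -1690 - (-22 + 59*(-3 + (¼)*13³)) = -1690 - (-22 + 59*(-3 + (¼)*2197)) = -1690 - (-22 + 59*(-3 + 2197/4)) = -1690 - (-22 + 59*(2185/4)) = -1690 - (-22 + 128915/4) = -1690 - 1*128827/4 = -1690 - 128827/4 = -135587/4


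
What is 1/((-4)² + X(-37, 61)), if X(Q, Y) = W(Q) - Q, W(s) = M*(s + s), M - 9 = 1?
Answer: -1/687 ≈ -0.0014556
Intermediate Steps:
M = 10 (M = 9 + 1 = 10)
W(s) = 20*s (W(s) = 10*(s + s) = 10*(2*s) = 20*s)
X(Q, Y) = 19*Q (X(Q, Y) = 20*Q - Q = 19*Q)
1/((-4)² + X(-37, 61)) = 1/((-4)² + 19*(-37)) = 1/(16 - 703) = 1/(-687) = -1/687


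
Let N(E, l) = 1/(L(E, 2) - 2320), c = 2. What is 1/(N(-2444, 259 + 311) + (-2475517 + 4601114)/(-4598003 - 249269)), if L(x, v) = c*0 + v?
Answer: -5617988248/2465990559 ≈ -2.2782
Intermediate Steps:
L(x, v) = v (L(x, v) = 2*0 + v = 0 + v = v)
N(E, l) = -1/2318 (N(E, l) = 1/(2 - 2320) = 1/(-2318) = -1/2318)
1/(N(-2444, 259 + 311) + (-2475517 + 4601114)/(-4598003 - 249269)) = 1/(-1/2318 + (-2475517 + 4601114)/(-4598003 - 249269)) = 1/(-1/2318 + 2125597/(-4847272)) = 1/(-1/2318 + 2125597*(-1/4847272)) = 1/(-1/2318 - 2125597/4847272) = 1/(-2465990559/5617988248) = -5617988248/2465990559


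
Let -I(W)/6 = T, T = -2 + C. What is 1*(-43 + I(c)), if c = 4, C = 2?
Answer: -43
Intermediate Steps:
T = 0 (T = -2 + 2 = 0)
I(W) = 0 (I(W) = -6*0 = 0)
1*(-43 + I(c)) = 1*(-43 + 0) = 1*(-43) = -43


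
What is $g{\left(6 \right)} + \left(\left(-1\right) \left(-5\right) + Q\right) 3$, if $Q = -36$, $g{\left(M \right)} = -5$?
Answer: $-98$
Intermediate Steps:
$g{\left(6 \right)} + \left(\left(-1\right) \left(-5\right) + Q\right) 3 = -5 + \left(\left(-1\right) \left(-5\right) - 36\right) 3 = -5 + \left(5 - 36\right) 3 = -5 - 93 = -98$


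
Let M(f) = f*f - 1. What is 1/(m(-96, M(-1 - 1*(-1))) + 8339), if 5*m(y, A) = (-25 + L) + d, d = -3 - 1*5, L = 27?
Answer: 5/41689 ≈ 0.00011994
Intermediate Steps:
d = -8 (d = -3 - 5 = -8)
M(f) = -1 + f² (M(f) = f² - 1 = -1 + f²)
m(y, A) = -6/5 (m(y, A) = ((-25 + 27) - 8)/5 = (2 - 8)/5 = (⅕)*(-6) = -6/5)
1/(m(-96, M(-1 - 1*(-1))) + 8339) = 1/(-6/5 + 8339) = 1/(41689/5) = 5/41689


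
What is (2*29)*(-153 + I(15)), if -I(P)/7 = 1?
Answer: -9280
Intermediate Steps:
I(P) = -7 (I(P) = -7*1 = -7)
(2*29)*(-153 + I(15)) = (2*29)*(-153 - 7) = 58*(-160) = -9280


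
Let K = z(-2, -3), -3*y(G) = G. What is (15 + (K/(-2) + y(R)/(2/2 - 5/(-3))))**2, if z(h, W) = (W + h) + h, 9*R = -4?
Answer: 27889/81 ≈ 344.31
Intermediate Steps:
R = -4/9 (R = (1/9)*(-4) = -4/9 ≈ -0.44444)
y(G) = -G/3
z(h, W) = W + 2*h
K = -7 (K = -3 + 2*(-2) = -3 - 4 = -7)
(15 + (K/(-2) + y(R)/(2/2 - 5/(-3))))**2 = (15 + (-7/(-2) + (-1/3*(-4/9))/(2/2 - 5/(-3))))**2 = (15 + (-7*(-1/2) + 4/(27*(2*(1/2) - 5*(-1/3)))))**2 = (15 + (7/2 + 4/(27*(1 + 5/3))))**2 = (15 + (7/2 + 4/(27*(8/3))))**2 = (15 + (7/2 + (4/27)*(3/8)))**2 = (15 + (7/2 + 1/18))**2 = (15 + 32/9)**2 = (167/9)**2 = 27889/81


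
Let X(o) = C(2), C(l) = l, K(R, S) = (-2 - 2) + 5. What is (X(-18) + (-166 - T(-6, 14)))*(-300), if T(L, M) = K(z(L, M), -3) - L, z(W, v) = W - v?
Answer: 51300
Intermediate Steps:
K(R, S) = 1 (K(R, S) = -4 + 5 = 1)
T(L, M) = 1 - L
X(o) = 2
(X(-18) + (-166 - T(-6, 14)))*(-300) = (2 + (-166 - (1 - 1*(-6))))*(-300) = (2 + (-166 - (1 + 6)))*(-300) = (2 + (-166 - 1*7))*(-300) = (2 + (-166 - 7))*(-300) = (2 - 173)*(-300) = -171*(-300) = 51300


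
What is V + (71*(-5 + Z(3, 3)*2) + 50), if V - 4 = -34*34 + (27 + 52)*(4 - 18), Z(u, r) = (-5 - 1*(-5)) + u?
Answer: -2137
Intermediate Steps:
Z(u, r) = u (Z(u, r) = (-5 + 5) + u = 0 + u = u)
V = -2258 (V = 4 + (-34*34 + (27 + 52)*(4 - 18)) = 4 + (-1156 + 79*(-14)) = 4 + (-1156 - 1106) = 4 - 2262 = -2258)
V + (71*(-5 + Z(3, 3)*2) + 50) = -2258 + (71*(-5 + 3*2) + 50) = -2258 + (71*(-5 + 6) + 50) = -2258 + (71*1 + 50) = -2258 + (71 + 50) = -2258 + 121 = -2137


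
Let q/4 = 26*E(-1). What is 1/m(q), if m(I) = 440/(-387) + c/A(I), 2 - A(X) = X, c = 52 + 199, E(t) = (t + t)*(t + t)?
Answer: -17802/31033 ≈ -0.57365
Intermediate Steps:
E(t) = 4*t² (E(t) = (2*t)*(2*t) = 4*t²)
c = 251
A(X) = 2 - X
q = 416 (q = 4*(26*(4*(-1)²)) = 4*(26*(4*1)) = 4*(26*4) = 4*104 = 416)
m(I) = -440/387 + 251/(2 - I) (m(I) = 440/(-387) + 251/(2 - I) = 440*(-1/387) + 251/(2 - I) = -440/387 + 251/(2 - I))
1/m(q) = 1/((-96257 - 440*416)/(387*(-2 + 416))) = 1/((1/387)*(-96257 - 183040)/414) = 1/((1/387)*(1/414)*(-279297)) = 1/(-31033/17802) = -17802/31033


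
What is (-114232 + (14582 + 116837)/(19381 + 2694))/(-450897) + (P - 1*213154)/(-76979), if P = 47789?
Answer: 613358210929258/255404807866075 ≈ 2.4015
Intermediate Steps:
(-114232 + (14582 + 116837)/(19381 + 2694))/(-450897) + (P - 1*213154)/(-76979) = (-114232 + (14582 + 116837)/(19381 + 2694))/(-450897) + (47789 - 1*213154)/(-76979) = (-114232 + 131419/22075)*(-1/450897) + (47789 - 213154)*(-1/76979) = (-114232 + 131419*(1/22075))*(-1/450897) - 165365*(-1/76979) = (-114232 + 131419/22075)*(-1/450897) + 165365/76979 = -2521539981/22075*(-1/450897) + 165365/76979 = 840513327/3317850425 + 165365/76979 = 613358210929258/255404807866075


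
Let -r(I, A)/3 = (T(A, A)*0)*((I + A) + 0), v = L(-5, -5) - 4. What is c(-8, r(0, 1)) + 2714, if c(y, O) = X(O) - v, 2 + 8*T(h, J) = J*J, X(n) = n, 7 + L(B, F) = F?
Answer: 2730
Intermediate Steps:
L(B, F) = -7 + F
v = -16 (v = (-7 - 5) - 4 = -12 - 4 = -16)
T(h, J) = -¼ + J²/8 (T(h, J) = -¼ + (J*J)/8 = -¼ + J²/8)
r(I, A) = 0 (r(I, A) = -3*(-¼ + A²/8)*0*((I + A) + 0) = -0*((A + I) + 0) = -0*(A + I) = -3*0 = 0)
c(y, O) = 16 + O (c(y, O) = O - 1*(-16) = O + 16 = 16 + O)
c(-8, r(0, 1)) + 2714 = (16 + 0) + 2714 = 16 + 2714 = 2730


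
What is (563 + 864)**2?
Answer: 2036329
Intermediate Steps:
(563 + 864)**2 = 1427**2 = 2036329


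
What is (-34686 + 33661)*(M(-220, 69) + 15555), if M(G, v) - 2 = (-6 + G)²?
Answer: -68298825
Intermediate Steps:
M(G, v) = 2 + (-6 + G)²
(-34686 + 33661)*(M(-220, 69) + 15555) = (-34686 + 33661)*((2 + (-6 - 220)²) + 15555) = -1025*((2 + (-226)²) + 15555) = -1025*((2 + 51076) + 15555) = -1025*(51078 + 15555) = -1025*66633 = -68298825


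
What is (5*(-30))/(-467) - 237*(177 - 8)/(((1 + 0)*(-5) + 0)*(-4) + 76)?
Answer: -6230117/14944 ≈ -416.90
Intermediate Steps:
(5*(-30))/(-467) - 237*(177 - 8)/(((1 + 0)*(-5) + 0)*(-4) + 76) = -150*(-1/467) - 237*169/((1*(-5) + 0)*(-4) + 76) = 150/467 - 237*169/((-5 + 0)*(-4) + 76) = 150/467 - 237*169/(-5*(-4) + 76) = 150/467 - 237*169/(20 + 76) = 150/467 - 237/(96*(1/169)) = 150/467 - 237/96/169 = 150/467 - 237*169/96 = 150/467 - 13351/32 = -6230117/14944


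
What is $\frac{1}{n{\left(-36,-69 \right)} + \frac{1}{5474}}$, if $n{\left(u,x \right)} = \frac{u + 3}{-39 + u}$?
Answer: $\frac{136850}{60239} \approx 2.2718$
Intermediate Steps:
$n{\left(u,x \right)} = \frac{3 + u}{-39 + u}$
$\frac{1}{n{\left(-36,-69 \right)} + \frac{1}{5474}} = \frac{1}{\frac{3 - 36}{-39 - 36} + \frac{1}{5474}} = \frac{1}{\frac{1}{-75} \left(-33\right) + \frac{1}{5474}} = \frac{1}{\left(- \frac{1}{75}\right) \left(-33\right) + \frac{1}{5474}} = \frac{1}{\frac{11}{25} + \frac{1}{5474}} = \frac{1}{\frac{60239}{136850}} = \frac{136850}{60239}$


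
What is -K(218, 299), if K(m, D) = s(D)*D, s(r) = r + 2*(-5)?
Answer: -86411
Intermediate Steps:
s(r) = -10 + r (s(r) = r - 10 = -10 + r)
K(m, D) = D*(-10 + D) (K(m, D) = (-10 + D)*D = D*(-10 + D))
-K(218, 299) = -299*(-10 + 299) = -299*289 = -1*86411 = -86411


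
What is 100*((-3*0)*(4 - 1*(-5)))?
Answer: 0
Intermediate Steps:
100*((-3*0)*(4 - 1*(-5))) = 100*(0*(4 + 5)) = 100*(0*9) = 100*0 = 0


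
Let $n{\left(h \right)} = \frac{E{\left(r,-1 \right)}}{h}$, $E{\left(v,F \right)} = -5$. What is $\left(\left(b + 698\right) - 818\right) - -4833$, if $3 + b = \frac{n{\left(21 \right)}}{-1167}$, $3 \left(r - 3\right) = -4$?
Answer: $\frac{115427975}{24507} \approx 4710.0$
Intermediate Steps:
$r = \frac{5}{3}$ ($r = 3 + \frac{1}{3} \left(-4\right) = 3 - \frac{4}{3} = \frac{5}{3} \approx 1.6667$)
$n{\left(h \right)} = - \frac{5}{h}$
$b = - \frac{73516}{24507}$ ($b = -3 + \frac{\left(-5\right) \frac{1}{21}}{-1167} = -3 + \left(-5\right) \frac{1}{21} \left(- \frac{1}{1167}\right) = -3 - - \frac{5}{24507} = -3 + \frac{5}{24507} = - \frac{73516}{24507} \approx -2.9998$)
$\left(\left(b + 698\right) - 818\right) - -4833 = \left(\left(- \frac{73516}{24507} + 698\right) - 818\right) - -4833 = \left(\frac{17032370}{24507} - 818\right) + 4833 = - \frac{3014356}{24507} + 4833 = \frac{115427975}{24507}$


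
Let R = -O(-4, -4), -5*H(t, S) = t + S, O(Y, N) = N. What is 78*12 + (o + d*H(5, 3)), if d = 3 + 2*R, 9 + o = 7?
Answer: 4582/5 ≈ 916.40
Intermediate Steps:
o = -2 (o = -9 + 7 = -2)
H(t, S) = -S/5 - t/5 (H(t, S) = -(t + S)/5 = -(S + t)/5 = -S/5 - t/5)
R = 4 (R = -1*(-4) = 4)
d = 11 (d = 3 + 2*4 = 3 + 8 = 11)
78*12 + (o + d*H(5, 3)) = 78*12 + (-2 + 11*(-⅕*3 - ⅕*5)) = 936 + (-2 + 11*(-⅗ - 1)) = 936 + (-2 + 11*(-8/5)) = 936 + (-2 - 88/5) = 936 - 98/5 = 4582/5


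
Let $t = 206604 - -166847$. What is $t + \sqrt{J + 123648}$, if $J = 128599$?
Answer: $373451 + \sqrt{252247} \approx 3.7395 \cdot 10^{5}$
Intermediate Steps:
$t = 373451$ ($t = 206604 + 166847 = 373451$)
$t + \sqrt{J + 123648} = 373451 + \sqrt{128599 + 123648} = 373451 + \sqrt{252247}$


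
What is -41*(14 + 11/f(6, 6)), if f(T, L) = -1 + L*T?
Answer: -20541/35 ≈ -586.89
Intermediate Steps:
-41*(14 + 11/f(6, 6)) = -41*(14 + 11/(-1 + 6*6)) = -41*(14 + 11/(-1 + 36)) = -41*(14 + 11/35) = -41*501/35 = -20541/35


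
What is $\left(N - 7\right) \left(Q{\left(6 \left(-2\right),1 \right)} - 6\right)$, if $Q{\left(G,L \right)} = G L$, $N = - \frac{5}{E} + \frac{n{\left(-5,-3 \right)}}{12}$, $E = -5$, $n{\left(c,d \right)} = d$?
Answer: $\frac{225}{2} \approx 112.5$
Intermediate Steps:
$N = \frac{3}{4}$ ($N = - \frac{5}{-5} - \frac{3}{12} = \left(-5\right) \left(- \frac{1}{5}\right) - \frac{1}{4} = 1 - \frac{1}{4} = \frac{3}{4} \approx 0.75$)
$\left(N - 7\right) \left(Q{\left(6 \left(-2\right),1 \right)} - 6\right) = \left(\frac{3}{4} - 7\right) \left(6 \left(-2\right) 1 - 6\right) = - \frac{25 \left(\left(-12\right) 1 - 6\right)}{4} = - \frac{25 \left(-12 - 6\right)}{4} = \left(- \frac{25}{4}\right) \left(-18\right) = \frac{225}{2}$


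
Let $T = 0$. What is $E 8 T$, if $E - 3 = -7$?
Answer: $0$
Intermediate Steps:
$E = -4$ ($E = 3 - 7 = -4$)
$E 8 T = \left(-4\right) 8 \cdot 0 = \left(-32\right) 0 = 0$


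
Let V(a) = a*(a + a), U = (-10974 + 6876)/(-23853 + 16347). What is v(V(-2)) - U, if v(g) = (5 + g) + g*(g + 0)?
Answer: 95644/1251 ≈ 76.454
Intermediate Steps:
U = 683/1251 (U = -4098/(-7506) = -4098*(-1/7506) = 683/1251 ≈ 0.54596)
V(a) = 2*a² (V(a) = a*(2*a) = 2*a²)
v(g) = 5 + g + g² (v(g) = (5 + g) + g*g = (5 + g) + g² = 5 + g + g²)
v(V(-2)) - U = (5 + 2*(-2)² + (2*(-2)²)²) - 1*683/1251 = (5 + 2*4 + (2*4)²) - 683/1251 = (5 + 8 + 8²) - 683/1251 = (5 + 8 + 64) - 683/1251 = 77 - 683/1251 = 95644/1251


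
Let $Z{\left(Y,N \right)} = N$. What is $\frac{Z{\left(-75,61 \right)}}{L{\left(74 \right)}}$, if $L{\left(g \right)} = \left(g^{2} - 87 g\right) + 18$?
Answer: $- \frac{61}{944} \approx -0.064619$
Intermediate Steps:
$L{\left(g \right)} = 18 + g^{2} - 87 g$
$\frac{Z{\left(-75,61 \right)}}{L{\left(74 \right)}} = \frac{61}{18 + 74^{2} - 6438} = \frac{61}{18 + 5476 - 6438} = \frac{61}{-944} = 61 \left(- \frac{1}{944}\right) = - \frac{61}{944}$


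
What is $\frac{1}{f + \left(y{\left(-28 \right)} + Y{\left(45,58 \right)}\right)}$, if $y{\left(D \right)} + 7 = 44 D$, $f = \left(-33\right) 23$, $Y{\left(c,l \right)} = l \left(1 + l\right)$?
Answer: $\frac{1}{1424} \approx 0.00070225$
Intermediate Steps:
$f = -759$
$y{\left(D \right)} = -7 + 44 D$
$\frac{1}{f + \left(y{\left(-28 \right)} + Y{\left(45,58 \right)}\right)} = \frac{1}{-759 + \left(\left(-7 + 44 \left(-28\right)\right) + 58 \left(1 + 58\right)\right)} = \frac{1}{-759 + \left(\left(-7 - 1232\right) + 58 \cdot 59\right)} = \frac{1}{-759 + \left(-1239 + 3422\right)} = \frac{1}{-759 + 2183} = \frac{1}{1424}$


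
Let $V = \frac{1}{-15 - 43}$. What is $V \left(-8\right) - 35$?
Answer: $- \frac{1011}{29} \approx -34.862$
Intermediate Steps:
$V = - \frac{1}{58}$ ($V = \frac{1}{-15 - 43} = \frac{1}{-58} = - \frac{1}{58} \approx -0.017241$)
$V \left(-8\right) - 35 = \left(- \frac{1}{58}\right) \left(-8\right) - 35 = \frac{4}{29} - 35 = - \frac{1011}{29}$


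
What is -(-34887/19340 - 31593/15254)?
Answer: 571587459/147506180 ≈ 3.8750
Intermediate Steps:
-(-34887/19340 - 31593/15254) = -1*(-571587459/147506180) = 571587459/147506180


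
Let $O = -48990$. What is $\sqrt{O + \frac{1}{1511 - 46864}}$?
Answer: $\frac{i \sqrt{100767266940263}}{45353} \approx 221.34 i$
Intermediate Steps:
$\sqrt{O + \frac{1}{1511 - 46864}} = \sqrt{-48990 + \frac{1}{1511 - 46864}} = \sqrt{-48990 + \frac{1}{-45353}} = \sqrt{-48990 - \frac{1}{45353}} = \sqrt{- \frac{2221843471}{45353}} = \frac{i \sqrt{100767266940263}}{45353}$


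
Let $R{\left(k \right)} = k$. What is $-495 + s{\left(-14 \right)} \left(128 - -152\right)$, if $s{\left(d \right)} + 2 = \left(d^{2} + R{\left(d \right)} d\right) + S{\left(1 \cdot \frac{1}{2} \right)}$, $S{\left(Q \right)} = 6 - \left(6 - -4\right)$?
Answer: $107585$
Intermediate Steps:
$S{\left(Q \right)} = -4$ ($S{\left(Q \right)} = 6 - \left(6 + 4\right) = 6 - 10 = -4$)
$s{\left(d \right)} = -6 + 2 d^{2}$ ($s{\left(d \right)} = -2 - \left(4 - d^{2} - d d\right) = -2 + \left(\left(d^{2} + d^{2}\right) - 4\right) = -2 + \left(2 d^{2} - 4\right) = -2 + \left(-4 + 2 d^{2}\right) = -6 + 2 d^{2}$)
$-495 + s{\left(-14 \right)} \left(128 - -152\right) = -495 + \left(-6 + 2 \left(-14\right)^{2}\right) \left(128 - -152\right) = -495 + \left(-6 + 2 \cdot 196\right) \left(128 + 152\right) = -495 + \left(-6 + 392\right) 280 = -495 + 386 \cdot 280 = -495 + 108080 = 107585$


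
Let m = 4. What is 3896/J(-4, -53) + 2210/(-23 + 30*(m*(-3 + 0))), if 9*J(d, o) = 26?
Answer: 6686026/4979 ≈ 1342.8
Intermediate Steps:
J(d, o) = 26/9 (J(d, o) = (⅑)*26 = 26/9)
3896/J(-4, -53) + 2210/(-23 + 30*(m*(-3 + 0))) = 3896/(26/9) + 2210/(-23 + 30*(4*(-3 + 0))) = 3896*(9/26) + 2210/(-23 + 30*(4*(-3))) = 17532/13 + 2210/(-23 + 30*(-12)) = 17532/13 + 2210/(-23 - 360) = 17532/13 + 2210/(-383) = 17532/13 + 2210*(-1/383) = 17532/13 - 2210/383 = 6686026/4979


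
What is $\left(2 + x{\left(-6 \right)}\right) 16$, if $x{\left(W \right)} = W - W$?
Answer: $32$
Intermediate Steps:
$x{\left(W \right)} = 0$
$\left(2 + x{\left(-6 \right)}\right) 16 = \left(2 + 0\right) 16 = 2 \cdot 16 = 32$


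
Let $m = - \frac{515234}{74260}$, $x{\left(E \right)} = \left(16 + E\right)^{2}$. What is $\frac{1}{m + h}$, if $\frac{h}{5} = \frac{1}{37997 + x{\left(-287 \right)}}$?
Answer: $- \frac{1034423235}{7177034399} \approx -0.14413$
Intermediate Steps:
$h = \frac{5}{111438}$ ($h = \frac{5}{37997 + \left(16 - 287\right)^{2}} = \frac{5}{37997 + \left(-271\right)^{2}} = \frac{5}{37997 + 73441} = \frac{5}{111438} \approx 4.4868 \cdot 10^{-5}$)
$m = - \frac{257617}{37130}$ ($m = \left(-515234\right) \frac{1}{74260} = - \frac{257617}{37130} \approx -6.9382$)
$\frac{1}{m + h} = \frac{1}{- \frac{257617}{37130} + \frac{5}{111438}} = \frac{1}{- \frac{7177034399}{1034423235}} = - \frac{1034423235}{7177034399}$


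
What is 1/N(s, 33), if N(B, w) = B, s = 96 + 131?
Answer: 1/227 ≈ 0.0044053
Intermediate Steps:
s = 227
1/N(s, 33) = 1/227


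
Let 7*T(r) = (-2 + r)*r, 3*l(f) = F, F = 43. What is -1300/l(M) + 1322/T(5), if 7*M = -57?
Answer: 339422/645 ≈ 526.24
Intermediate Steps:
M = -57/7 (M = (1/7)*(-57) = -57/7 ≈ -8.1429)
l(f) = 43/3 (l(f) = (1/3)*43 = 43/3)
T(r) = r*(-2 + r)/7 (T(r) = ((-2 + r)*r)/7 = (r*(-2 + r))/7 = r*(-2 + r)/7)
-1300/l(M) + 1322/T(5) = -1300/43/3 + 1322/(((1/7)*5*(-2 + 5))) = -1300*3/43 + 1322/(((1/7)*5*3)) = -3900/43 + 1322/(15/7) = -3900/43 + 1322*(7/15) = -3900/43 + 9254/15 = 339422/645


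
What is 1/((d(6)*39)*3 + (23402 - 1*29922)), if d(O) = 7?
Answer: -1/5701 ≈ -0.00017541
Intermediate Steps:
1/((d(6)*39)*3 + (23402 - 1*29922)) = 1/((7*39)*3 + (23402 - 1*29922)) = 1/(273*3 + (23402 - 29922)) = 1/(819 - 6520) = 1/(-5701) = -1/5701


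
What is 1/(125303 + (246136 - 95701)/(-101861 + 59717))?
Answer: 14048/1760206399 ≈ 7.9809e-6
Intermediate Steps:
1/(125303 + (246136 - 95701)/(-101861 + 59717)) = 1/(125303 + 150435/(-42144)) = 1/(125303 + 150435*(-1/42144)) = 1/(125303 - 50145/14048) = 1/(1760206399/14048) = 14048/1760206399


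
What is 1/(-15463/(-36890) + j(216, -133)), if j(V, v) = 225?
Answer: 5270/1187959 ≈ 0.0044362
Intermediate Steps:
1/(-15463/(-36890) + j(216, -133)) = 1/(-15463/(-36890) + 225) = 1/(-15463*(-1/36890) + 225) = 1/(2209/5270 + 225) = 1/(1187959/5270) = 5270/1187959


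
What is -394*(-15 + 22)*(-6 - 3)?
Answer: 24822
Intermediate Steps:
-394*(-15 + 22)*(-6 - 3) = -2758*(-9) = -394*(-63) = 24822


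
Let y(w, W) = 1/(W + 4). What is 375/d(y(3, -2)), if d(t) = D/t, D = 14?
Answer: 375/28 ≈ 13.393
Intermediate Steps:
y(w, W) = 1/(4 + W)
d(t) = 14/t
375/d(y(3, -2)) = 375/((14/(1/(4 - 2)))) = 375/((14/(1/2))) = 375/((14/(½))) = 375/((14*2)) = 375/28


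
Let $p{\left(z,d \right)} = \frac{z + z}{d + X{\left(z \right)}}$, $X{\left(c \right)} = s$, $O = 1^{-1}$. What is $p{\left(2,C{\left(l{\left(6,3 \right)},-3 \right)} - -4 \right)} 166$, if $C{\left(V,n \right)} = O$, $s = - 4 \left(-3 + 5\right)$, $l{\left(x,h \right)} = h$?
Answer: $- \frac{664}{3} \approx -221.33$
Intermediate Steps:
$O = 1$
$s = -8$ ($s = \left(-4\right) 2 = -8$)
$X{\left(c \right)} = -8$
$C{\left(V,n \right)} = 1$
$p{\left(z,d \right)} = \frac{2 z}{-8 + d}$ ($p{\left(z,d \right)} = \frac{z + z}{d - 8} = \frac{2 z}{-8 + d}$)
$p{\left(2,C{\left(l{\left(6,3 \right)},-3 \right)} - -4 \right)} 166 = 2 \cdot 2 \frac{1}{-8 + \left(1 - -4\right)} 166 = 2 \cdot 2 \frac{1}{-8 + \left(1 + 4\right)} 166 = 2 \cdot 2 \frac{1}{-8 + 5} \cdot 166 = 2 \cdot 2 \frac{1}{-3} \cdot 166 = 2 \cdot 2 \left(- \frac{1}{3}\right) 166 = \left(- \frac{4}{3}\right) 166 = - \frac{664}{3}$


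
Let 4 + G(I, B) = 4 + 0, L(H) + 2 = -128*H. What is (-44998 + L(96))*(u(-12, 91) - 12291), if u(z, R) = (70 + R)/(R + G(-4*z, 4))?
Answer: 9152330880/13 ≈ 7.0403e+8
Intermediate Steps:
L(H) = -2 - 128*H
G(I, B) = 0 (G(I, B) = -4 + (4 + 0) = -4 + 4 = 0)
u(z, R) = (70 + R)/R (u(z, R) = (70 + R)/(R + 0) = (70 + R)/R)
(-44998 + L(96))*(u(-12, 91) - 12291) = (-44998 + (-2 - 128*96))*((70 + 91)/91 - 12291) = (-44998 + (-2 - 12288))*((1/91)*161 - 12291) = (-44998 - 12290)*(23/13 - 12291) = -57288*(-159760/13) = 9152330880/13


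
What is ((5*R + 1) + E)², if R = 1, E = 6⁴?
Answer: 1695204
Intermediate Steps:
E = 1296
((5*R + 1) + E)² = ((5*1 + 1) + 1296)² = ((5 + 1) + 1296)² = (6 + 1296)² = 1302² = 1695204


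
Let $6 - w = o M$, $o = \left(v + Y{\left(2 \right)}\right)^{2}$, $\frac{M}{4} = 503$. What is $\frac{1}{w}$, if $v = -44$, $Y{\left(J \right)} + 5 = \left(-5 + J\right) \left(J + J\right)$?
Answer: $- \frac{1}{7486646} \approx -1.3357 \cdot 10^{-7}$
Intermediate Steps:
$Y{\left(J \right)} = -5 + 2 J \left(-5 + J\right)$ ($Y{\left(J \right)} = -5 + \left(-5 + J\right) \left(J + J\right) = -5 + \left(-5 + J\right) 2 J = -5 + 2 J \left(-5 + J\right)$)
$M = 2012$ ($M = 4 \cdot 503 = 2012$)
$o = 3721$ ($o = \left(-44 - \left(25 - 8\right)\right)^{2} = \left(-44 - 17\right)^{2} = \left(-61\right)^{2} = 3721$)
$w = -7486646$ ($w = 6 - 3721 \cdot 2012 = 6 - 7486652 = -7486646$)
$\frac{1}{w} = \frac{1}{-7486646} = - \frac{1}{7486646}$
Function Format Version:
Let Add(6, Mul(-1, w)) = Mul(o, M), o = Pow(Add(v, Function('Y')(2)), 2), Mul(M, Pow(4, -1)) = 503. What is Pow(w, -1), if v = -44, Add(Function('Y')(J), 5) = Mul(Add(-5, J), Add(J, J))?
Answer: Rational(-1, 7486646) ≈ -1.3357e-7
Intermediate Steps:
Function('Y')(J) = Add(-5, Mul(2, J, Add(-5, J))) (Function('Y')(J) = Add(-5, Mul(Add(-5, J), Add(J, J))) = Add(-5, Mul(Add(-5, J), Mul(2, J))) = Add(-5, Mul(2, J, Add(-5, J))))
M = 2012 (M = Mul(4, 503) = 2012)
o = 3721 (o = Pow(Add(-44, Add(-5, Mul(-10, 2), Mul(2, Pow(2, 2)))), 2) = Pow(Add(-44, Add(-5, -20, Mul(2, 4))), 2) = Pow(Add(-44, Add(-5, -20, 8)), 2) = Pow(Add(-44, -17), 2) = Pow(-61, 2) = 3721)
w = -7486646 (w = Add(6, Mul(-1, Mul(3721, 2012))) = Add(6, Mul(-1, 7486652)) = Add(6, -7486652) = -7486646)
Pow(w, -1) = Pow(-7486646, -1) = Rational(-1, 7486646)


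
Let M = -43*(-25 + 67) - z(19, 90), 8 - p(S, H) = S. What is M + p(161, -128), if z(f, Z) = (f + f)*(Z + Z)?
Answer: -8799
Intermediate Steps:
p(S, H) = 8 - S
z(f, Z) = 4*Z*f (z(f, Z) = (2*f)*(2*Z) = 4*Z*f)
M = -8646 (M = -43*(-25 + 67) - 4*90*19 = -43*42 - 1*6840 = -1806 - 6840 = -8646)
M + p(161, -128) = -8646 + (8 - 1*161) = -8646 + (8 - 161) = -8646 - 153 = -8799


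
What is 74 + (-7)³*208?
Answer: -71270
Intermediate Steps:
74 + (-7)³*208 = 74 - 343*208 = 74 - 71344 = -71270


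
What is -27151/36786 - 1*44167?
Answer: -1624754413/36786 ≈ -44168.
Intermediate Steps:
-27151/36786 - 1*44167 = -27151*1/36786 - 44167 = -27151/36786 - 44167 = -1624754413/36786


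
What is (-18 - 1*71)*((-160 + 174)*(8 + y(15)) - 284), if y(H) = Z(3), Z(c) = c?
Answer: 11570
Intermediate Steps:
y(H) = 3
(-18 - 1*71)*((-160 + 174)*(8 + y(15)) - 284) = (-18 - 1*71)*((-160 + 174)*(8 + 3) - 284) = (-18 - 71)*(14*11 - 284) = -89*(154 - 284) = -89*(-130) = 11570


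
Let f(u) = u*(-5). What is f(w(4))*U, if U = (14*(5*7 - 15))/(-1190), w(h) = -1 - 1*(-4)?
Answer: 60/17 ≈ 3.5294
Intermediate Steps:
w(h) = 3 (w(h) = -1 + 4 = 3)
f(u) = -5*u
U = -4/17 (U = (14*(35 - 15))*(-1/1190) = (14*20)*(-1/1190) = 280*(-1/1190) = -4/17 ≈ -0.23529)
f(w(4))*U = -5*3*(-4/17) = -15*(-4/17) = 60/17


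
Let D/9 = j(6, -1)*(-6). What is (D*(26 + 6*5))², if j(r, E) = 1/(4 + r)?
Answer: 2286144/25 ≈ 91446.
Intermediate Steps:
D = -27/5 (D = 9*(-6/(4 + 6)) = 9*(-6/10) = 9*((⅒)*(-6)) = 9*(-⅗) = -27/5 ≈ -5.4000)
(D*(26 + 6*5))² = (-27*(26 + 6*5)/5)² = (-27*(26 + 30)/5)² = (-27/5*56)² = (-1512/5)² = 2286144/25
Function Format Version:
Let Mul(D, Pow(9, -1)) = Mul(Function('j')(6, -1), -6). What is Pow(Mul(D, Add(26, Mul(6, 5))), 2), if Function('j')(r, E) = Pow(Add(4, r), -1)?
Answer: Rational(2286144, 25) ≈ 91446.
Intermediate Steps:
D = Rational(-27, 5) (D = Mul(9, Mul(Pow(Add(4, 6), -1), -6)) = Mul(9, Mul(Pow(10, -1), -6)) = Mul(9, Mul(Rational(1, 10), -6)) = Mul(9, Rational(-3, 5)) = Rational(-27, 5) ≈ -5.4000)
Pow(Mul(D, Add(26, Mul(6, 5))), 2) = Pow(Mul(Rational(-27, 5), Add(26, Mul(6, 5))), 2) = Pow(Mul(Rational(-27, 5), Add(26, 30)), 2) = Pow(Mul(Rational(-27, 5), 56), 2) = Pow(Rational(-1512, 5), 2) = Rational(2286144, 25)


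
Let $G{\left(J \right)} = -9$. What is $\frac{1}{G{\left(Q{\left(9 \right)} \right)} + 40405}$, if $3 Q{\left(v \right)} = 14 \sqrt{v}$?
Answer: $\frac{1}{40396} \approx 2.4755 \cdot 10^{-5}$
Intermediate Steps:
$Q{\left(v \right)} = \frac{14 \sqrt{v}}{3}$
$\frac{1}{G{\left(Q{\left(9 \right)} \right)} + 40405} = \frac{1}{-9 + 40405} = \frac{1}{40396}$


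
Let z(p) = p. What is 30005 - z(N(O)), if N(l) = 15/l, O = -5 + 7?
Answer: 59995/2 ≈ 29998.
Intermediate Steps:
O = 2
30005 - z(N(O)) = 30005 - 15/2 = 59995/2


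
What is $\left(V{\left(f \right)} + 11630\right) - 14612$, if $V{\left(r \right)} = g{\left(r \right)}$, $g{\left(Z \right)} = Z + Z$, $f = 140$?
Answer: $-2702$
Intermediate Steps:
$g{\left(Z \right)} = 2 Z$
$V{\left(r \right)} = 2 r$
$\left(V{\left(f \right)} + 11630\right) - 14612 = \left(2 \cdot 140 + 11630\right) - 14612 = \left(280 + 11630\right) - 14612 = 11910 - 14612 = -2702$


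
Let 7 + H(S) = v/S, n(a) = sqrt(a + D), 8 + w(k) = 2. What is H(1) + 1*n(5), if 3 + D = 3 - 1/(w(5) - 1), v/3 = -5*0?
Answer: -7 + 6*sqrt(7)/7 ≈ -4.7322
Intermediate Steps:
w(k) = -6 (w(k) = -8 + 2 = -6)
v = 0 (v = 3*(-5*0) = 3*0 = 0)
D = 1/7 (D = -3 + (3 - 1/(-6 - 1)) = -3 + (3 - 1/(-7)) = -3 + (3 - 1*(-1/7)) = -3 + (3 + 1/7) = -3 + 22/7 = 1/7 ≈ 0.14286)
n(a) = sqrt(1/7 + a) (n(a) = sqrt(a + 1/7) = sqrt(1/7 + a))
H(S) = -7 (H(S) = -7 + 0/S = -7 + 0 = -7)
H(1) + 1*n(5) = -7 + 1*(sqrt(7 + 49*5)/7) = -7 + 1*(sqrt(7 + 245)/7) = -7 + 1*(sqrt(252)/7) = -7 + 1*((6*sqrt(7))/7) = -7 + 1*(6*sqrt(7)/7) = -7 + 6*sqrt(7)/7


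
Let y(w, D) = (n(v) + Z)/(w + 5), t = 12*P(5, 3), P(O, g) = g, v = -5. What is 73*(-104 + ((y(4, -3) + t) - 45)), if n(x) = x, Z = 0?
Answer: -74606/9 ≈ -8289.6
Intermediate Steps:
t = 36 (t = 12*3 = 36)
y(w, D) = -5/(5 + w) (y(w, D) = (-5 + 0)/(w + 5) = -5/(5 + w))
73*(-104 + ((y(4, -3) + t) - 45)) = 73*(-104 + ((-5/(5 + 4) + 36) - 45)) = 73*(-104 + ((-5/9 + 36) - 45)) = 73*(-104 + (319/9 - 45)) = 73*(-104 - 86/9) = 73*(-1022/9) = -74606/9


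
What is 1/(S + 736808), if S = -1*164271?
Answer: 1/572537 ≈ 1.7466e-6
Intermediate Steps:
S = -164271
1/(S + 736808) = 1/(-164271 + 736808) = 1/572537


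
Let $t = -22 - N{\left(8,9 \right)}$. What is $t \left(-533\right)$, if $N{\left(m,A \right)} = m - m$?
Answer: $11726$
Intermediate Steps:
$N{\left(m,A \right)} = 0$
$t = -22$ ($t = -22 - 0 = -22 + 0 = -22$)
$t \left(-533\right) = \left(-22\right) \left(-533\right) = 11726$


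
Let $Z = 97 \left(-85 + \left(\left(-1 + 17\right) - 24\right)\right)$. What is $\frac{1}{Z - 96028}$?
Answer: $- \frac{1}{105049} \approx -9.5194 \cdot 10^{-6}$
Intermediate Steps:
$Z = -9021$ ($Z = 97 \left(-85 + \left(16 - 24\right)\right) = 97 \left(-85 - 8\right) = 97 \left(-93\right) = -9021$)
$\frac{1}{Z - 96028} = \frac{1}{-9021 - 96028} = \frac{1}{-105049} = - \frac{1}{105049}$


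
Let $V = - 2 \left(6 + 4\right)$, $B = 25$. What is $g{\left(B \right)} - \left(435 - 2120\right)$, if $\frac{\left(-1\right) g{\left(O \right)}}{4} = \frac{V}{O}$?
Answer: $\frac{8441}{5} \approx 1688.2$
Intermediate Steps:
$V = -20$ ($V = \left(-2\right) 10 = -20$)
$g{\left(O \right)} = \frac{80}{O}$ ($g{\left(O \right)} = - 4 \left(- \frac{20}{O}\right) = \frac{80}{O}$)
$g{\left(B \right)} - \left(435 - 2120\right) = \frac{80}{25} - \left(435 - 2120\right) = 80 \cdot \frac{1}{25} - \left(435 - 2120\right) = \frac{16}{5} - -1685 = \frac{16}{5} + 1685 = \frac{8441}{5}$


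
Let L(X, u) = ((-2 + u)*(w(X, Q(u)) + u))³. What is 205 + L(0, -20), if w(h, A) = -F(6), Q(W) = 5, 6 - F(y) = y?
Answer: 85184205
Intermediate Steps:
F(y) = 6 - y
w(h, A) = 0 (w(h, A) = -(6 - 1*6) = -(6 - 6) = -1*0 = 0)
L(X, u) = u³*(-2 + u)³ (L(X, u) = ((-2 + u)*(0 + u))³ = ((-2 + u)*u)³ = (u*(-2 + u))³ = u³*(-2 + u)³)
205 + L(0, -20) = 205 + (-20)³*(-2 - 20)³ = 205 - 8000*(-22)³ = 205 - 8000*(-10648) = 205 + 85184000 = 85184205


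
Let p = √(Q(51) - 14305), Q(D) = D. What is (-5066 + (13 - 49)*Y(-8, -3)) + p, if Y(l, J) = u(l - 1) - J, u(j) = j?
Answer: -4850 + I*√14254 ≈ -4850.0 + 119.39*I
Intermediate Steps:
Y(l, J) = -1 + l - J (Y(l, J) = (l - 1) - J = (-1 + l) - J = -1 + l - J)
p = I*√14254 (p = √(51 - 14305) = √(-14254) = I*√14254 ≈ 119.39*I)
(-5066 + (13 - 49)*Y(-8, -3)) + p = (-5066 + (13 - 49)*(-1 - 8 - 1*(-3))) + I*√14254 = (-5066 - 36*(-1 - 8 + 3)) + I*√14254 = (-5066 - 36*(-6)) + I*√14254 = (-5066 + 216) + I*√14254 = -4850 + I*√14254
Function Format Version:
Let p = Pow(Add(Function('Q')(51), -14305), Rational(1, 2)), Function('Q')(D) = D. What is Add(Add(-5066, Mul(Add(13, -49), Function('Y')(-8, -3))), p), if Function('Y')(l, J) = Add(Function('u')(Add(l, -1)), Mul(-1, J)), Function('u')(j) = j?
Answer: Add(-4850, Mul(I, Pow(14254, Rational(1, 2)))) ≈ Add(-4850.0, Mul(119.39, I))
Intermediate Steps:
Function('Y')(l, J) = Add(-1, l, Mul(-1, J)) (Function('Y')(l, J) = Add(Add(l, -1), Mul(-1, J)) = Add(Add(-1, l), Mul(-1, J)) = Add(-1, l, Mul(-1, J)))
p = Mul(I, Pow(14254, Rational(1, 2))) (p = Pow(Add(51, -14305), Rational(1, 2)) = Pow(-14254, Rational(1, 2)) = Mul(I, Pow(14254, Rational(1, 2))) ≈ Mul(119.39, I))
Add(Add(-5066, Mul(Add(13, -49), Function('Y')(-8, -3))), p) = Add(Add(-5066, Mul(Add(13, -49), Add(-1, -8, Mul(-1, -3)))), Mul(I, Pow(14254, Rational(1, 2)))) = Add(Add(-5066, Mul(-36, Add(-1, -8, 3))), Mul(I, Pow(14254, Rational(1, 2)))) = Add(Add(-5066, Mul(-36, -6)), Mul(I, Pow(14254, Rational(1, 2)))) = Add(Add(-5066, 216), Mul(I, Pow(14254, Rational(1, 2)))) = Add(-4850, Mul(I, Pow(14254, Rational(1, 2))))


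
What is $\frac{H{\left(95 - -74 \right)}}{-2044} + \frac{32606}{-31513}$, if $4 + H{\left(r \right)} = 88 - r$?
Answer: $- \frac{63968059}{64412572} \approx -0.9931$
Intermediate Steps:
$H{\left(r \right)} = 84 - r$ ($H{\left(r \right)} = -4 - \left(-88 + r\right) = 84 - r$)
$\frac{H{\left(95 - -74 \right)}}{-2044} + \frac{32606}{-31513} = \frac{84 - \left(95 - -74\right)}{-2044} + \frac{32606}{-31513} = \left(84 - \left(95 + 74\right)\right) \left(- \frac{1}{2044}\right) + 32606 \left(- \frac{1}{31513}\right) = \left(84 - 169\right) \left(- \frac{1}{2044}\right) - \frac{32606}{31513} = \left(-85\right) \left(- \frac{1}{2044}\right) - \frac{32606}{31513} = \frac{85}{2044} - \frac{32606}{31513} = - \frac{63968059}{64412572}$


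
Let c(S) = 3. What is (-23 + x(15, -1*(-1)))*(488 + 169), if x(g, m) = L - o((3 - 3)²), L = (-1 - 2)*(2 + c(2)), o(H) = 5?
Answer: -28251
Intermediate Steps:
L = -15 (L = (-1 - 2)*(2 + 3) = -3*5 = -15)
x(g, m) = -20 (x(g, m) = -15 - 1*5 = -15 - 5 = -20)
(-23 + x(15, -1*(-1)))*(488 + 169) = (-23 - 20)*(488 + 169) = -43*657 = -28251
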